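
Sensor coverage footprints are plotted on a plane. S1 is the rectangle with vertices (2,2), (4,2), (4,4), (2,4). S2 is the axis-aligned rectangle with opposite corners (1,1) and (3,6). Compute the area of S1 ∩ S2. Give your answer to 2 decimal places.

|S1∩S2|: x∈[2,3], y∈[2,4] → 1·2 = 2.

2.00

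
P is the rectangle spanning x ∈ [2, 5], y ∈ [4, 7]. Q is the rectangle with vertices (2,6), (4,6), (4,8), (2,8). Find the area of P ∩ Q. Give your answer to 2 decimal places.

|P∩Q|: x∈[2,4], y∈[6,7] → 2·1 = 2.

2.00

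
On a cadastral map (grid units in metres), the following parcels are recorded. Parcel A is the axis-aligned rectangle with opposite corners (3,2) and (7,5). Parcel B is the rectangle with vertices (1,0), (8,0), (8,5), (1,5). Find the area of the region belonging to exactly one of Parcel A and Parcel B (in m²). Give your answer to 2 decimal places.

23.00

|Parcel A∩Parcel B|: x∈[3,7], y∈[2,5] → 4·3 = 12.
|Parcel A △ Parcel B| = |Parcel A| + |Parcel B| − 2·|Parcel A∩Parcel B| = 12 + 35 − 24 = 23.00.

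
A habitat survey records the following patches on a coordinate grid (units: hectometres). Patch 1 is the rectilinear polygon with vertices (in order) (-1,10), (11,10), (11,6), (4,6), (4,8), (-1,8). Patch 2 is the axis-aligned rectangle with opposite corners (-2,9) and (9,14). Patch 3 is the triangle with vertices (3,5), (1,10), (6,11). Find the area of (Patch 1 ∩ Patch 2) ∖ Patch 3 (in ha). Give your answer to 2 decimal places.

|Patch 1 ∩ Patch 2| = 10.
|(Patch 1 ∩ Patch 2) ∩ Patch 3| = 4.05.
|(Patch 1 ∩ Patch 2) ∖ Patch 3| = 10 − 4.05 = 5.95.

5.95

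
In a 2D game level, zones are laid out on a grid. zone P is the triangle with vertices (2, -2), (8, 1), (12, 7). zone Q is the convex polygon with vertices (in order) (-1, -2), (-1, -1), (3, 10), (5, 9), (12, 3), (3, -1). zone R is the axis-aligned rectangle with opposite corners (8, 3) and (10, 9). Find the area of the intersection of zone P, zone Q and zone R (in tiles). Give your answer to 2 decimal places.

2.20

The intersection is the polygon with vertices (9.724,4.951), (10,4.714), (10,4), (9.333,3), (8,3), (8,3.4).
By the shoelace formula its area is 2.20.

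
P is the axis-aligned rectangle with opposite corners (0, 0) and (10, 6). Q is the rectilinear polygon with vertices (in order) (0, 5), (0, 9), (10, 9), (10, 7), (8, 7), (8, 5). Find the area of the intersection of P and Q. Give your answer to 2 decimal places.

The intersection is the polygon with vertices (8,6), (8,5), (0,5), (0,6).
By the shoelace formula its area is 8.00.

8.00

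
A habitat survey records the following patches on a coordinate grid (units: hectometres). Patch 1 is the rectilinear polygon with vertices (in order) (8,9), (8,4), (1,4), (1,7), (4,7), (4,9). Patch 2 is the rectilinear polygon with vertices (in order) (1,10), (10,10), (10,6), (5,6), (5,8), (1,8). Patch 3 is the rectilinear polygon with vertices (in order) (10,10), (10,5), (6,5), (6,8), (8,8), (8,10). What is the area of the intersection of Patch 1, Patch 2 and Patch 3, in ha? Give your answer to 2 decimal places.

4.00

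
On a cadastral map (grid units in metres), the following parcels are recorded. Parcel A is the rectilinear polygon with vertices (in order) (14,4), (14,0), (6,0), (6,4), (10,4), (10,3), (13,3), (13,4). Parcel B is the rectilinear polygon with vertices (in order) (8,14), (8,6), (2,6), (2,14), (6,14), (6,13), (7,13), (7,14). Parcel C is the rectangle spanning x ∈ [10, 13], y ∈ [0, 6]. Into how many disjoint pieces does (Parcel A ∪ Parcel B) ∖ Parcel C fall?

3

(Parcel A ∪ Parcel B) ∖ Parcel C splits into 3 disjoint pieces (area 4, area 16, area 47).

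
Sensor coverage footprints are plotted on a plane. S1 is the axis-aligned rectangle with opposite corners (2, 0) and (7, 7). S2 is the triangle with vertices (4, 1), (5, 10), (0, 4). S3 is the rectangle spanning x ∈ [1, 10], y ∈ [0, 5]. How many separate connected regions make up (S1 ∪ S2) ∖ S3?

(S1 ∪ S2) ∖ S3 is a single connected region.

1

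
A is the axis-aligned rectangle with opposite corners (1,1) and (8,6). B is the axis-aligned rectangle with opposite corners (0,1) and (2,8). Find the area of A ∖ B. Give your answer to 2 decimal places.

|A∩B|: x∈[1,2], y∈[1,6] → 1·5 = 5.
|A| = 35.
|A ∖ B| = |A| − |A∩B| = 35 − 5 = 30.00.

30.00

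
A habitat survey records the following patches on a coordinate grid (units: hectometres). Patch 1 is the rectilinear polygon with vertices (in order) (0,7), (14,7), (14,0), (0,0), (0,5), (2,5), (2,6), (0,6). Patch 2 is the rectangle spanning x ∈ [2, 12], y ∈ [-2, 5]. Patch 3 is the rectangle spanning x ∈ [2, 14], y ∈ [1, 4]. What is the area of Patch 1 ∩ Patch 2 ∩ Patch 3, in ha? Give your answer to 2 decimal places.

30.00

The intersection is the polygon with vertices (2,4), (12,4), (12,1), (2,1).
By the shoelace formula its area is 30.00.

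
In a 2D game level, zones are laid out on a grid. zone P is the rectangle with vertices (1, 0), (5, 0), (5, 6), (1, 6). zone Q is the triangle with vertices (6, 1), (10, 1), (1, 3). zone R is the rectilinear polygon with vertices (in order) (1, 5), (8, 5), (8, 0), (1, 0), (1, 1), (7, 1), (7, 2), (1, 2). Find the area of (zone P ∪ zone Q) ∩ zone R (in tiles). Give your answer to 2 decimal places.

|zone P ∪ zone Q| = 26.5778.
|(zone P ∪ zone Q) ∩ zone R| = 16.58.

16.58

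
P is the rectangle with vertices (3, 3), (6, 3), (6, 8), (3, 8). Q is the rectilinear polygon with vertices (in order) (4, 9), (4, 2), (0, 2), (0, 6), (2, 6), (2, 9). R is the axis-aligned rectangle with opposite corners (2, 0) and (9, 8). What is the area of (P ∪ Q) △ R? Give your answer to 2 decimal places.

|P ∪ Q| = 32.
|(P ∪ Q) ∩ R| = 22.
|(P ∪ Q) △ R| = 32 + 56 − 44 = 44.00.

44.00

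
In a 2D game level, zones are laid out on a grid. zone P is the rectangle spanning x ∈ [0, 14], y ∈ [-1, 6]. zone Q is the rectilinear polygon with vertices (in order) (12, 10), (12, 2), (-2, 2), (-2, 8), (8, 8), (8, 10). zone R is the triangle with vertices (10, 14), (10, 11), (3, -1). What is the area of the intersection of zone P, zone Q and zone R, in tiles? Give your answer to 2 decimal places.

2.33

The intersection is the polygon with vertices (7.083,6), (4.75,2), (4.4,2), (6.267,6).
By the shoelace formula its area is 2.33.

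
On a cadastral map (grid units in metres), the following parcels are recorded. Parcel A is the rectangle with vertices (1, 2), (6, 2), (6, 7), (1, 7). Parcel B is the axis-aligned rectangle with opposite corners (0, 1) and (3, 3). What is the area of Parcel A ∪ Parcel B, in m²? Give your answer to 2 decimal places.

29.00

By inclusion–exclusion:
Individual areas: |Parcel A| = 25, |Parcel B| = 6.
|Parcel A∩Parcel B|: x∈[1,3], y∈[2,3] → 2·1 = 2.
|Parcel A ∪ Parcel B| = 31 − 2 = 29.00.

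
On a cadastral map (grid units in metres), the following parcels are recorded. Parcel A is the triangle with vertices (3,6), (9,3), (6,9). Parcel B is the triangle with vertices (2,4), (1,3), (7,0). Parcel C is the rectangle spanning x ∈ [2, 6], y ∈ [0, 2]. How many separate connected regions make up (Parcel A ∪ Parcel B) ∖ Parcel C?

(Parcel A ∪ Parcel B) ∖ Parcel C splits into 3 disjoint pieces (area 13.5, area 0.15, area 3).

3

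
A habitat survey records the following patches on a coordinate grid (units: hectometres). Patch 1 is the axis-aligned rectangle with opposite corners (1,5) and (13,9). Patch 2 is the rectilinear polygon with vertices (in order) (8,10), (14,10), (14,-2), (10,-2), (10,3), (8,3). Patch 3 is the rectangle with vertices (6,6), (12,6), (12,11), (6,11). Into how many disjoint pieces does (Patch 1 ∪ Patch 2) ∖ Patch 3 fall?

1

(Patch 1 ∪ Patch 2) ∖ Patch 3 is a single connected region.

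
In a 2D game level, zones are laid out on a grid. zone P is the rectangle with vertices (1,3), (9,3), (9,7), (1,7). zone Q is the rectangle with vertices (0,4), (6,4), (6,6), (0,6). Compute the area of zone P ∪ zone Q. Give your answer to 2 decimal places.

By inclusion–exclusion:
Individual areas: |zone P| = 32, |zone Q| = 12.
|zone P∩zone Q|: x∈[1,6], y∈[4,6] → 5·2 = 10.
|zone P ∪ zone Q| = 44 − 10 = 34.00.

34.00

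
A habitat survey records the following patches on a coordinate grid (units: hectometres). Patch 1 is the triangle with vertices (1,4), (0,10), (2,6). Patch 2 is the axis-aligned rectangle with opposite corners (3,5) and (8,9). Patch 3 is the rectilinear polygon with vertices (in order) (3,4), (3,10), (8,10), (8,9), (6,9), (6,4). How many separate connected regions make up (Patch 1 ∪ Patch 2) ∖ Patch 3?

(Patch 1 ∪ Patch 2) ∖ Patch 3 splits into 2 disjoint pieces (area 4, area 8).

2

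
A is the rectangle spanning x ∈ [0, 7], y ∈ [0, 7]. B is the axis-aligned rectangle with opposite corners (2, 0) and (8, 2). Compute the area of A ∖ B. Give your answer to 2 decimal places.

|A∩B|: x∈[2,7], y∈[0,2] → 5·2 = 10.
|A| = 49.
|A ∖ B| = |A| − |A∩B| = 49 − 10 = 39.00.

39.00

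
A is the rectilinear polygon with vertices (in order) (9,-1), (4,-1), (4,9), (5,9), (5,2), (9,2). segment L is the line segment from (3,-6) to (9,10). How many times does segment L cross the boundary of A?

The segment meets the boundary at (6,2), (4.875,-1).

2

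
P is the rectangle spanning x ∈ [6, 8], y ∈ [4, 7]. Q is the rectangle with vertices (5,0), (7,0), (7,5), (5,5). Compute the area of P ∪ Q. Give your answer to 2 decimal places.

By inclusion–exclusion:
Individual areas: |P| = 6, |Q| = 10.
|P∩Q|: x∈[6,7], y∈[4,5] → 1·1 = 1.
|P ∪ Q| = 16 − 1 = 15.00.

15.00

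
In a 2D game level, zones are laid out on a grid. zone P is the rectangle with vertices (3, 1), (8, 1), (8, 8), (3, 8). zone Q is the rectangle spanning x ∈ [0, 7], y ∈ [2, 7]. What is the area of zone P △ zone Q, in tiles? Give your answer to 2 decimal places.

|zone P∩zone Q|: x∈[3,7], y∈[2,7] → 4·5 = 20.
|zone P △ zone Q| = |zone P| + |zone Q| − 2·|zone P∩zone Q| = 35 + 35 − 40 = 30.00.

30.00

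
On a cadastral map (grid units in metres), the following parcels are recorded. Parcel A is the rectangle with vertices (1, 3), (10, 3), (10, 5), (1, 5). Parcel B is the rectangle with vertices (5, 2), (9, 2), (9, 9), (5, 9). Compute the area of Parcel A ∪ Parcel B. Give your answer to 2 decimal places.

By inclusion–exclusion:
Individual areas: |Parcel A| = 18, |Parcel B| = 28.
|Parcel A∩Parcel B|: x∈[5,9], y∈[3,5] → 4·2 = 8.
|Parcel A ∪ Parcel B| = 46 − 8 = 38.00.

38.00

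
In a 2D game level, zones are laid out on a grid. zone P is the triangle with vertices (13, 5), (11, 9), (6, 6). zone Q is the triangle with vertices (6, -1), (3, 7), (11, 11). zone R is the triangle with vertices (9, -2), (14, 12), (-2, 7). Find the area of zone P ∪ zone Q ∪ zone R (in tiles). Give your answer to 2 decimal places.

101.56

By inclusion–exclusion:
Individual areas: |zone P| = 13, |zone Q| = 38, |zone R| = 99.5.
|zone P∩zone Q| = 3.9763.
|zone P∩zone R| = 11.8404.
|zone Q∩zone R| = 37.099.
|zone P∩zone Q∩zone R| = 3.9763.
|zone P ∪ zone Q ∪ zone R| = 150.5 − 52.9157 + 3.9763 = 101.56.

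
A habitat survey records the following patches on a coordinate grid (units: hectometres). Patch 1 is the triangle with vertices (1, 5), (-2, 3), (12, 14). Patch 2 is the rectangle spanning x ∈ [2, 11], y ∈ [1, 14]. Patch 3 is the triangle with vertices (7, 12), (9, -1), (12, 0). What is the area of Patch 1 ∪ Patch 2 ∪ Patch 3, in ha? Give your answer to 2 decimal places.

By inclusion–exclusion:
Individual areas: |Patch 1| = 2.5, |Patch 2| = 117, |Patch 3| = 20.5.
|Patch 1∩Patch 2| = 1.6071.
|Patch 1∩Patch 3| = 0.052.
|Patch 2∩Patch 3| = 15.4923.
|Patch 1∩Patch 2∩Patch 3| = 0.052.
|Patch 1 ∪ Patch 2 ∪ Patch 3| = 140 − 17.1515 + 0.052 = 122.90.

122.90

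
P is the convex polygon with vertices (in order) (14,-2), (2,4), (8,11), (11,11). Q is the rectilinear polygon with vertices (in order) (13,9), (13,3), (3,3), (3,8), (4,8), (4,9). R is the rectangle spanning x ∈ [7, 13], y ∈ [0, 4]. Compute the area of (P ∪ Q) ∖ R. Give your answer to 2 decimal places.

68.43

|P ∪ Q| = 90.1245.
|(P ∪ Q) ∩ R| = 21.6987.
|(P ∪ Q) ∖ R| = 90.1245 − 21.6987 = 68.43.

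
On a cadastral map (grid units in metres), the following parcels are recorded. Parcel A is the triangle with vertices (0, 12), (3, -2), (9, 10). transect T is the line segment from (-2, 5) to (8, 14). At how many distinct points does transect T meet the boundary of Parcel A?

2

The segment meets the boundary at (4.634,10.97), (0.934,7.641).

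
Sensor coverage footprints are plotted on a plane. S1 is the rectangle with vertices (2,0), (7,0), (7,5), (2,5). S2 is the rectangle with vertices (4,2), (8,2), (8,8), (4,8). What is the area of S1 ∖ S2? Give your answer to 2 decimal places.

|S1∩S2|: x∈[4,7], y∈[2,5] → 3·3 = 9.
|S1| = 25.
|S1 ∖ S2| = |S1| − |S1∩S2| = 25 − 9 = 16.00.

16.00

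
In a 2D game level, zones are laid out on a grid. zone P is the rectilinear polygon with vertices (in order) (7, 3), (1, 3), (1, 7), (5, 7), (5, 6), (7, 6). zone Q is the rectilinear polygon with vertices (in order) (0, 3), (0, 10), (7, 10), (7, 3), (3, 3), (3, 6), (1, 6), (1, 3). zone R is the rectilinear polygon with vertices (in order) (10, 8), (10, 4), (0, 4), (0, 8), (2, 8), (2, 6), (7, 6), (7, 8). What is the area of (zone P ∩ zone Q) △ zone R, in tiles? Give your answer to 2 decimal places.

28.00

|zone P ∩ zone Q| = 16.
|(zone P ∩ zone Q) ∩ zone R| = 9.
|(zone P ∩ zone Q) △ zone R| = 16 + 30 − 18 = 28.00.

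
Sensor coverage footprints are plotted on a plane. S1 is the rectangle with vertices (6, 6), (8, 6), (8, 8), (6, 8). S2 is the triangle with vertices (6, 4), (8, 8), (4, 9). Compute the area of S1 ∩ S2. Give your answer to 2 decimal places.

3.00

The intersection is the polygon with vertices (6,6), (6,8), (8,8), (7,6).
By the shoelace formula its area is 3.00.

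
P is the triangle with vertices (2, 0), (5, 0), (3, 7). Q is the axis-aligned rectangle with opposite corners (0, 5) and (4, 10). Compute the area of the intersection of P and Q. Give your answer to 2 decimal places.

0.86

The intersection is the polygon with vertices (3,7), (3.571,5), (2.714,5).
By the shoelace formula its area is 0.86.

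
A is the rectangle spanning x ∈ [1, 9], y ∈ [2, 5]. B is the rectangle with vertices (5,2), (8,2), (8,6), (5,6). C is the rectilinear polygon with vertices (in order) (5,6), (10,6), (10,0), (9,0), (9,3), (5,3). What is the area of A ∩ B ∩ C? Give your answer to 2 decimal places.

The intersection is the polygon with vertices (8,3), (5,3), (5,5), (8,5).
By the shoelace formula its area is 6.00.

6.00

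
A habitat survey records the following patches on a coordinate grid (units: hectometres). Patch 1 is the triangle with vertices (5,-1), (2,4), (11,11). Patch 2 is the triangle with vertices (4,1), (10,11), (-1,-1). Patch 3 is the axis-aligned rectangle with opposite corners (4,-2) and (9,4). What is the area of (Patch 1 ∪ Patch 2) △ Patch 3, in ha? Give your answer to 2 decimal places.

48.85

|Patch 1 ∪ Patch 2| = 39.6874.
|(Patch 1 ∪ Patch 2) ∩ Patch 3| = 10.4167.
|(Patch 1 ∪ Patch 2) △ Patch 3| = 39.6874 + 30 − 20.8333 = 48.85.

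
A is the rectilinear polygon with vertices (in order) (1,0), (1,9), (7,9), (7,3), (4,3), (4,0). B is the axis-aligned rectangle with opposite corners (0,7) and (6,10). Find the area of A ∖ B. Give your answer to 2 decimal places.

|A| = 45, |A∩B| = 10.
|A ∖ B| = |A| − |A∩B| = 45 − 10 = 35.00.

35.00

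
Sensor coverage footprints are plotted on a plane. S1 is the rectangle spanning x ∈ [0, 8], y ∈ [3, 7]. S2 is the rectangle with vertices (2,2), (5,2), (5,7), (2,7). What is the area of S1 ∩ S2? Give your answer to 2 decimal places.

12.00

|S1∩S2|: x∈[2,5], y∈[3,7] → 3·4 = 12.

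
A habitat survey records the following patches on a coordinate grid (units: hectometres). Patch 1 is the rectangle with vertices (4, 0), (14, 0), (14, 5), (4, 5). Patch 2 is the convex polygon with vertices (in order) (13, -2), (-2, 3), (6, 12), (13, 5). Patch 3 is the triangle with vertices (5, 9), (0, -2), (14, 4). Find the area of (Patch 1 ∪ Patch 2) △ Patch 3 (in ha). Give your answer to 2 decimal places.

|Patch 1 ∪ Patch 2| = 118.5.
|(Patch 1 ∪ Patch 2) ∩ Patch 3| = 54.3728.
|(Patch 1 ∪ Patch 2) △ Patch 3| = 118.5 + 62 − 108.7456 = 71.75.

71.75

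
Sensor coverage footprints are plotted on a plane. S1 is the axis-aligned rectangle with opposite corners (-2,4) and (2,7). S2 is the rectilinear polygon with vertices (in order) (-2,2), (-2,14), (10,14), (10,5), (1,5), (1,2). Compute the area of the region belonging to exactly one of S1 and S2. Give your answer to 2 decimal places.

|S1| = 12, |S2| = 117, |S1∩S2| = 11.
|S1 △ S2| = |S1| + |S2| − 2·|S1∩S2| = 12 + 117 − 22 = 107.00.

107.00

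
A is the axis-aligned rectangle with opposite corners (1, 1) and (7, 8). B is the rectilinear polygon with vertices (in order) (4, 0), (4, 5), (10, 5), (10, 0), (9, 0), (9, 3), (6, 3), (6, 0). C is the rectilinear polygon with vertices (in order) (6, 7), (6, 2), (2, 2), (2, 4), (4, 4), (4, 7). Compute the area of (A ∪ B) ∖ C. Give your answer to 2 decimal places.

39.00

|A ∪ B| = 53.
|(A ∪ B) ∩ C| = 14.
|(A ∪ B) ∖ C| = 53 − 14 = 39.00.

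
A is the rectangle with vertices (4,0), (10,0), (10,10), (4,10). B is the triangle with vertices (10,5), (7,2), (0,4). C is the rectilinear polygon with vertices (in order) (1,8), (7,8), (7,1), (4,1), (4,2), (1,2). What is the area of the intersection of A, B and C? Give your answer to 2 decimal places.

The intersection is the polygon with vertices (7,4.7), (7,2), (4,2.857), (4,4.4).
By the shoelace formula its area is 6.36.

6.36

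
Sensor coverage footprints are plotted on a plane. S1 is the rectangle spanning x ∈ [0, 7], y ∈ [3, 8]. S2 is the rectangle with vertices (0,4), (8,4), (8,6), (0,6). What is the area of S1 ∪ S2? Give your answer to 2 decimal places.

37.00

By inclusion–exclusion:
Individual areas: |S1| = 35, |S2| = 16.
|S1∩S2|: x∈[0,7], y∈[4,6] → 7·2 = 14.
|S1 ∪ S2| = 51 − 14 = 37.00.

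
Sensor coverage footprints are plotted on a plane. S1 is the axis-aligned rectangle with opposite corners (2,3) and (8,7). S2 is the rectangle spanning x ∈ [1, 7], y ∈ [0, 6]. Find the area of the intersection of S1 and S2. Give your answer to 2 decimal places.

15.00

|S1∩S2|: x∈[2,7], y∈[3,6] → 5·3 = 15.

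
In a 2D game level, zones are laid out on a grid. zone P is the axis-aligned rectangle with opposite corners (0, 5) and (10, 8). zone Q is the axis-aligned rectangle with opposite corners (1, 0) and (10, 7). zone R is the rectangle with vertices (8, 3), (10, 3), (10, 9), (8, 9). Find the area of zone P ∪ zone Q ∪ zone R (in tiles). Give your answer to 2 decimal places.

By inclusion–exclusion:
Individual areas: |zone P| = 30, |zone Q| = 63, |zone R| = 12.
|zone P∩zone Q|: x∈[1,10], y∈[5,7] → 9·2 = 18.
|zone P∩zone R|: x∈[8,10], y∈[5,8] → 2·3 = 6.
|zone Q∩zone R|: x∈[8,10], y∈[3,7] → 2·4 = 8.
|zone P∩zone Q∩zone R| = 4.
|zone P ∪ zone Q ∪ zone R| = 105 − 32 + 4 = 77.00.

77.00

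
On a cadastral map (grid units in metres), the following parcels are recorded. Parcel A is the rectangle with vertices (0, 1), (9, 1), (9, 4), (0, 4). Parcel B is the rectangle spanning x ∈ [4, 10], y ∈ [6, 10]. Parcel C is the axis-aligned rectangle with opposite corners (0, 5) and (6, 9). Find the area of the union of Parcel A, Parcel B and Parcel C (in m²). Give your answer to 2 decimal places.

69.00

By inclusion–exclusion:
Individual areas: |Parcel A| = 27, |Parcel B| = 24, |Parcel C| = 24.
|Parcel A∩Parcel B| = 0 (no overlap).
|Parcel A∩Parcel C| = 0 (no overlap).
|Parcel B∩Parcel C|: x∈[4,6], y∈[6,9] → 2·3 = 6.
|Parcel A∩Parcel B∩Parcel C| = 0.
|Parcel A ∪ Parcel B ∪ Parcel C| = 75 − 6 + 0 = 69.00.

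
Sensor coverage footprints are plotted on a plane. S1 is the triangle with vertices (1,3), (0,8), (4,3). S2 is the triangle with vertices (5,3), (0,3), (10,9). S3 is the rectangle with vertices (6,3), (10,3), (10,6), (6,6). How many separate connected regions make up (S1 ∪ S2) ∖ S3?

(S1 ∪ S2) ∖ S3 is a single connected region.

1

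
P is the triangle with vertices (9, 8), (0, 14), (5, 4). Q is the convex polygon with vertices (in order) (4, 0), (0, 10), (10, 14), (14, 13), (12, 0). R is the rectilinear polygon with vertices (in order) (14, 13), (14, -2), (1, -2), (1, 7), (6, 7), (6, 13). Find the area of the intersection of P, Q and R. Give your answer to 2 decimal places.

12.25

The intersection is the polygon with vertices (5,4), (3.5,7), (6,7), (6,10), (9,8).
By the shoelace formula its area is 12.25.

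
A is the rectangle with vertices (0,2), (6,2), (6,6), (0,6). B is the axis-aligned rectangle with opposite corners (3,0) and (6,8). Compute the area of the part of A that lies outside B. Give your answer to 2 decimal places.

12.00

|A∩B|: x∈[3,6], y∈[2,6] → 3·4 = 12.
|A| = 24.
|A ∖ B| = |A| − |A∩B| = 24 − 12 = 12.00.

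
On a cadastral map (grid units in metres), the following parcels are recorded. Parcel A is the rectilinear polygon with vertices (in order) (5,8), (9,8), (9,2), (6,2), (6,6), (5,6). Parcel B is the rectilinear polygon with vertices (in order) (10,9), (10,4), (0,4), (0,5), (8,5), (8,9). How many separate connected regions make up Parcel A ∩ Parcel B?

1

Parcel A ∩ Parcel B is a single connected region.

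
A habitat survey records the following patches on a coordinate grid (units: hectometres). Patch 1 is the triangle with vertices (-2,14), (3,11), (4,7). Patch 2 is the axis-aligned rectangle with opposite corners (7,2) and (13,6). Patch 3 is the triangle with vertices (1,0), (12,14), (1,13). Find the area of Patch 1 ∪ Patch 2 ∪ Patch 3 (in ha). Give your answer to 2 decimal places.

98.05

By inclusion–exclusion:
Individual areas: |Patch 1| = 8.5, |Patch 2| = 24, |Patch 3| = 71.5.
|Patch 1∩Patch 2| = 0.
|Patch 1∩Patch 3| = 5.95.
|Patch 2∩Patch 3| = 0.
|Patch 1∩Patch 2∩Patch 3| = 0.
|Patch 1 ∪ Patch 2 ∪ Patch 3| = 104 − 5.95 + 0 = 98.05.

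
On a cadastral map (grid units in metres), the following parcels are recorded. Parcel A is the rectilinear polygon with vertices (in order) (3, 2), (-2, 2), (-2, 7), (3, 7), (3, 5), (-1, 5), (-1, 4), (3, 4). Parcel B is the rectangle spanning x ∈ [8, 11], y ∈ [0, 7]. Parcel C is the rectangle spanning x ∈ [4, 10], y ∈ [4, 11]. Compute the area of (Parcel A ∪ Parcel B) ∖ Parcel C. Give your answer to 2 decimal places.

|Parcel A ∪ Parcel B| = 42.
|(Parcel A ∪ Parcel B) ∩ Parcel C| = 6.
|(Parcel A ∪ Parcel B) ∖ Parcel C| = 42 − 6 = 36.00.

36.00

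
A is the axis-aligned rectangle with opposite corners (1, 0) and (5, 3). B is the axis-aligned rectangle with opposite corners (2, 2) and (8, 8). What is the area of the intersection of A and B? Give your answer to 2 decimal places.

3.00

|A∩B|: x∈[2,5], y∈[2,3] → 3·1 = 3.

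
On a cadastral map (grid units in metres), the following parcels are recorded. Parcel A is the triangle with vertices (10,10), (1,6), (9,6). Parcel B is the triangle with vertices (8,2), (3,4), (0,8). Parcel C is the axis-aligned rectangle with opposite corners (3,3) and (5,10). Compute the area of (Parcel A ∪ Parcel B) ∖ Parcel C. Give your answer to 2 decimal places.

|Parcel A ∪ Parcel B| = 22.6541.
|(Parcel A ∪ Parcel B) ∩ Parcel C| = 5.4667.
|(Parcel A ∪ Parcel B) ∖ Parcel C| = 22.6541 − 5.4667 = 17.19.

17.19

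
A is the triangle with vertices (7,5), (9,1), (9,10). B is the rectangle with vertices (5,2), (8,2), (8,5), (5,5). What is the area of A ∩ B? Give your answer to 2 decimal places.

The intersection is the polygon with vertices (7,5), (8,5), (8,3).
By the shoelace formula its area is 1.00.

1.00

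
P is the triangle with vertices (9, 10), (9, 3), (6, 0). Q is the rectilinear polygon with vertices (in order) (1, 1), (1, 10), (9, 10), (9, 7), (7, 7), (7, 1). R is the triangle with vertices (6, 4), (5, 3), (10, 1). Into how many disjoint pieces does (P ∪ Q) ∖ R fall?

1

(P ∪ Q) ∖ R is a single connected region.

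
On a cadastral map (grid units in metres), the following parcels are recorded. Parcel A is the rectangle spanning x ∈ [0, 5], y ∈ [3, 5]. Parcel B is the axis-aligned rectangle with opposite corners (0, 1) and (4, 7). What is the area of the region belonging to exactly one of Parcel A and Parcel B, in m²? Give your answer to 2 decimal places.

18.00

|Parcel A∩Parcel B|: x∈[0,4], y∈[3,5] → 4·2 = 8.
|Parcel A △ Parcel B| = |Parcel A| + |Parcel B| − 2·|Parcel A∩Parcel B| = 10 + 24 − 16 = 18.00.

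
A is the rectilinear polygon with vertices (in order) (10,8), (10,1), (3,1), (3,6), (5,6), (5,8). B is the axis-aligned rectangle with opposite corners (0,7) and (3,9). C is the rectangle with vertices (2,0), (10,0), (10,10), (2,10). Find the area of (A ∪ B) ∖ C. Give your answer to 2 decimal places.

4.00

|A ∪ B| = 51.
|(A ∪ B) ∩ C| = 47.
|(A ∪ B) ∖ C| = 51 − 47 = 4.00.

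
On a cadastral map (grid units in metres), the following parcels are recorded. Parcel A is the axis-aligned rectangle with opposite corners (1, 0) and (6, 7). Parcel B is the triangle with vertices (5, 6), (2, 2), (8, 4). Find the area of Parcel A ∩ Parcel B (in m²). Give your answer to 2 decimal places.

The intersection is the polygon with vertices (6,3.333), (2,2), (5,6), (6,5.333).
By the shoelace formula its area is 7.00.

7.00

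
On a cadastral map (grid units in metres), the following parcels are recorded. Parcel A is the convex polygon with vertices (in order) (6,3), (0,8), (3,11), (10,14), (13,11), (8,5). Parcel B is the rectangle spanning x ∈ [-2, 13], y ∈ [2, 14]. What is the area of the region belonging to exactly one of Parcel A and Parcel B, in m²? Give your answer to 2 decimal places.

|Parcel A| = 72.5, |Parcel B| = 180, |Parcel A∩Parcel B| = 72.5.
|Parcel A △ Parcel B| = |Parcel A| + |Parcel B| − 2·|Parcel A∩Parcel B| = 72.5 + 180 − 145 = 107.50.

107.50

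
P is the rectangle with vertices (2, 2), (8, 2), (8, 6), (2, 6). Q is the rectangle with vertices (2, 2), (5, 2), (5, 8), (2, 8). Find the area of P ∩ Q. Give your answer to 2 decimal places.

12.00

|P∩Q|: x∈[2,5], y∈[2,6] → 3·4 = 12.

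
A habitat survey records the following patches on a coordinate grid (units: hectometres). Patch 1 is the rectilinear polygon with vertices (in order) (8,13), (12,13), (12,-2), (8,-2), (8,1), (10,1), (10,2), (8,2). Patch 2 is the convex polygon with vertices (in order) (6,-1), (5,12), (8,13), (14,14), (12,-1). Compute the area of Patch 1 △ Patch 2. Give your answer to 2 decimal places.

56.00

|Patch 1| = 58, |Patch 2| = 106, |Patch 1∩Patch 2| = 54.
|Patch 1 △ Patch 2| = |Patch 1| + |Patch 2| − 2·|Patch 1∩Patch 2| = 58 + 106 − 108 = 56.00.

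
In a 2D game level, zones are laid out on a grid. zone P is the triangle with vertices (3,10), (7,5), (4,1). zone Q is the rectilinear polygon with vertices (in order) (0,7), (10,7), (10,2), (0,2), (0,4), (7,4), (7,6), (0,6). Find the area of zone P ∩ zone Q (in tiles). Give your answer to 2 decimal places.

5.86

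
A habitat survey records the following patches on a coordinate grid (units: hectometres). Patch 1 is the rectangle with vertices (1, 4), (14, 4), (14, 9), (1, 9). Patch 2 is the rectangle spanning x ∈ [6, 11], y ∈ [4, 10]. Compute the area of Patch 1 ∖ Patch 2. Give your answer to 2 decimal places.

40.00

|Patch 1∩Patch 2|: x∈[6,11], y∈[4,9] → 5·5 = 25.
|Patch 1| = 65.
|Patch 1 ∖ Patch 2| = |Patch 1| − |Patch 1∩Patch 2| = 65 − 25 = 40.00.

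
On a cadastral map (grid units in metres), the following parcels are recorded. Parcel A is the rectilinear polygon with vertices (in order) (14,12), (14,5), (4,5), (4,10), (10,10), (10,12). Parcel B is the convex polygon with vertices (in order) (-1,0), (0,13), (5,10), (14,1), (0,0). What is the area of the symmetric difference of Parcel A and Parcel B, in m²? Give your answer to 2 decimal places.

|Parcel A| = 58, |Parcel B| = 106.5, |Parcel A∩Parcel B| = 17.5.
|Parcel A △ Parcel B| = |Parcel A| + |Parcel B| − 2·|Parcel A∩Parcel B| = 58 + 106.5 − 35 = 129.50.

129.50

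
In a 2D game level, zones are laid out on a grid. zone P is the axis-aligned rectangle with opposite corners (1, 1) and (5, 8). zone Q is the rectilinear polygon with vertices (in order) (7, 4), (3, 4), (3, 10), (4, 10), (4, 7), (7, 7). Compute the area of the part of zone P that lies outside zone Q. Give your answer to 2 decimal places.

21.00

|zone P| = 28, |zone P∩zone Q| = 7.
|zone P ∖ zone Q| = |zone P| − |zone P∩zone Q| = 28 − 7 = 21.00.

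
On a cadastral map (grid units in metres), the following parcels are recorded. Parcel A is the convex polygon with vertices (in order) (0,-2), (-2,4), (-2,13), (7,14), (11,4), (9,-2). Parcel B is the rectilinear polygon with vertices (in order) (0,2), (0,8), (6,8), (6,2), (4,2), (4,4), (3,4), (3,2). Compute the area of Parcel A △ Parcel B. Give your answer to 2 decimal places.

|Parcel A| = 171.5, |Parcel B| = 34, |Parcel A∩Parcel B| = 34.
|Parcel A △ Parcel B| = |Parcel A| + |Parcel B| − 2·|Parcel A∩Parcel B| = 171.5 + 34 − 68 = 137.50.

137.50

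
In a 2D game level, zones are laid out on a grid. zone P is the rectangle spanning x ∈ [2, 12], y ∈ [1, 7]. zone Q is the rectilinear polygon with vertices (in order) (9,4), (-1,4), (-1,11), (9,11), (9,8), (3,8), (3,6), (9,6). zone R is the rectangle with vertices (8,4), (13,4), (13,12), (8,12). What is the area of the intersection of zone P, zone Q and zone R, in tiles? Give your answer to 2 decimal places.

The intersection is the polygon with vertices (9,6), (9,4), (8,4), (8,6).
By the shoelace formula its area is 2.00.

2.00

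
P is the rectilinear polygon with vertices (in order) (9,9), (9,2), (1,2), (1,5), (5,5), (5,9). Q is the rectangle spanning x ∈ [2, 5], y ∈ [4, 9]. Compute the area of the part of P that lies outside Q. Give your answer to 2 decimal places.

37.00

|P| = 40, |P∩Q| = 3.
|P ∖ Q| = |P| − |P∩Q| = 40 − 3 = 37.00.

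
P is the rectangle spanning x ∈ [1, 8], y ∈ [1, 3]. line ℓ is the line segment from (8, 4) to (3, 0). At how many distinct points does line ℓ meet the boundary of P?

2

The segment meets the boundary at (4.25,1), (6.75,3).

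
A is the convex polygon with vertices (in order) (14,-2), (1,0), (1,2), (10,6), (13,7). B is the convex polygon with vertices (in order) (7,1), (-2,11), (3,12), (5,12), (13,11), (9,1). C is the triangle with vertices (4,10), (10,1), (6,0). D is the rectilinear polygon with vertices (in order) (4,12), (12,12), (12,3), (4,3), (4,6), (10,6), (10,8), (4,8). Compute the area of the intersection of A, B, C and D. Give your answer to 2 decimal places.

4.09

The intersection is the polygon with vertices (5.224,3.878), (7.429,4.857), (8.667,3), (5.4,3).
By the shoelace formula its area is 4.09.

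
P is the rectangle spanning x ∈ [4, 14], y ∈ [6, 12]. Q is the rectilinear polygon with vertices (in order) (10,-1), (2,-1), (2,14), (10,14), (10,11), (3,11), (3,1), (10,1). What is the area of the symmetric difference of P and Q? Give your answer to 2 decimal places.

|P| = 60, |Q| = 50, |P∩Q| = 6.
|P △ Q| = |P| + |Q| − 2·|P∩Q| = 60 + 50 − 12 = 98.00.

98.00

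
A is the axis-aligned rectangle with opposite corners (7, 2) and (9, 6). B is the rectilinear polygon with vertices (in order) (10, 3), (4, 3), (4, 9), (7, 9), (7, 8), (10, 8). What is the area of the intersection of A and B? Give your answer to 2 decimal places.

The intersection is the polygon with vertices (7,6), (9,6), (9,3), (7,3).
By the shoelace formula its area is 6.00.

6.00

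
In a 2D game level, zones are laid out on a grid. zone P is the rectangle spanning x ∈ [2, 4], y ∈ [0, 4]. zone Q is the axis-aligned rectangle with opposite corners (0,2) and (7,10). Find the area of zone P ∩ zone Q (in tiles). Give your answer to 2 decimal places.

4.00

|zone P∩zone Q|: x∈[2,4], y∈[2,4] → 2·2 = 4.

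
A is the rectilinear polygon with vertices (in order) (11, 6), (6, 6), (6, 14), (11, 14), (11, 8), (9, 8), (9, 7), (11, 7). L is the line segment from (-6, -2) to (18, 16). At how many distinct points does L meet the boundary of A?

2

The segment meets the boundary at (11,10.75), (6,7).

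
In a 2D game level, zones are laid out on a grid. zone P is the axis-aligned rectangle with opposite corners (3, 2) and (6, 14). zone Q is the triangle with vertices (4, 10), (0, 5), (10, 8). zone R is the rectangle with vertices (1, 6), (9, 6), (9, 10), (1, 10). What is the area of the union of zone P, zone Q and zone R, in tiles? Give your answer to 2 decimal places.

By inclusion–exclusion:
Individual areas: |zone P| = 36, |zone Q| = 19, |zone R| = 32.
|zone P∩zone Q| = 9.6583.
|zone P∩zone R|: x∈[3,6], y∈[6,10] → 3·4 = 12.
|zone Q∩zone R| = 17.3917.
|zone P∩zone Q∩zone R| = 9.6417.
|zone P ∪ zone Q ∪ zone R| = 87 − 39.05 + 9.6417 = 57.59.

57.59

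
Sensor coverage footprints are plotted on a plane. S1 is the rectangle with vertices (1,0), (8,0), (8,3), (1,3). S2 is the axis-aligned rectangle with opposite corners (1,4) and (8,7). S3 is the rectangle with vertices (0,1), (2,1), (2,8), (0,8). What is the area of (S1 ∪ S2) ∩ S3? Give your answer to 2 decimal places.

5.00

|S1 ∪ S2| = 42.
|(S1 ∪ S2) ∩ S3| = 5.00.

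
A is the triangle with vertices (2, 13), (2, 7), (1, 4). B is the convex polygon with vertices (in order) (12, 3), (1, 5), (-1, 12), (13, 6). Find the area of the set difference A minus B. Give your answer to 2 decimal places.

|A| = 3, |A∩B| = 2.6203.
|A ∖ B| = |A| − |A∩B| = 3 − 2.6203 = 0.38.

0.38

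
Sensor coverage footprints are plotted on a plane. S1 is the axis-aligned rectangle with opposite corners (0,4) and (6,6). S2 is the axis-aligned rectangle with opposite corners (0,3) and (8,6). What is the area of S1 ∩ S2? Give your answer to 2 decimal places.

12.00

|S1∩S2|: x∈[0,6], y∈[4,6] → 6·2 = 12.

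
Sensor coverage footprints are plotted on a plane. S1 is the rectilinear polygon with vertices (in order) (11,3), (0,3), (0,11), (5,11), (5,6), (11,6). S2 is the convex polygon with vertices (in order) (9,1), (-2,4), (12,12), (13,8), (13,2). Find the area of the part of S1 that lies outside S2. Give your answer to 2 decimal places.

|S1| = 58, |S1∩S2| = 35.4784.
|S1 ∖ S2| = |S1| − |S1∩S2| = 58 − 35.4784 = 22.52.

22.52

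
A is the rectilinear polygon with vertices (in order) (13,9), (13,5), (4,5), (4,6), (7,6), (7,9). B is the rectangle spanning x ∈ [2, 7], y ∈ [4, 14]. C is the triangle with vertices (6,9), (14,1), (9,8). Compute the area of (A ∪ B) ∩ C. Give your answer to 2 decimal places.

The region (A ∪ B) ∩ C is the polygon with vertices (10,5), (6,9), (9,8), (11.143,5).
By the shoelace formula its area is 5.71.

5.71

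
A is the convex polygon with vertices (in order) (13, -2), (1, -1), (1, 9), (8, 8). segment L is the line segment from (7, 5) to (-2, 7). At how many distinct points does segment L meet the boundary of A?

The segment meets the boundary at (1,6.333).

1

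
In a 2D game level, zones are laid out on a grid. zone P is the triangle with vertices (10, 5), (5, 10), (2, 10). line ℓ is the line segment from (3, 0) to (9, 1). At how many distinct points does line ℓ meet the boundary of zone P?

0

The segment lies entirely outside zone P and never meets its boundary.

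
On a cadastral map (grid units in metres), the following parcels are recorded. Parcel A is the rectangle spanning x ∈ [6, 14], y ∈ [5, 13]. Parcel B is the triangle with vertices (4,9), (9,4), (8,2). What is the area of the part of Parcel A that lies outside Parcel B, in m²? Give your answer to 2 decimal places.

62.07

|Parcel A| = 64, |Parcel A∩Parcel B| = 1.9286.
|Parcel A ∖ Parcel B| = |Parcel A| − |Parcel A∩Parcel B| = 64 − 1.9286 = 62.07.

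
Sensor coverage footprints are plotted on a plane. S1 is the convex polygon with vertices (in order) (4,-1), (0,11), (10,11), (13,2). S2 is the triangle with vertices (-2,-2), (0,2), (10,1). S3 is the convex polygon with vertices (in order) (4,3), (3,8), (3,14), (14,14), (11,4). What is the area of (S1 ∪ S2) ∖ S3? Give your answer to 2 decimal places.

|S1 ∪ S2| = 118.5729.
|(S1 ∪ S2) ∩ S3| = 57.7632.
|(S1 ∪ S2) ∖ S3| = 118.5729 − 57.7632 = 60.81.

60.81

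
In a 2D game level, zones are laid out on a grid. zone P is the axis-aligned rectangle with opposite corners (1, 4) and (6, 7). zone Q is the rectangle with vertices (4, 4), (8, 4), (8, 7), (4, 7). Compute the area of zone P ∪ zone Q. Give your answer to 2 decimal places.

By inclusion–exclusion:
Individual areas: |zone P| = 15, |zone Q| = 12.
|zone P∩zone Q|: x∈[4,6], y∈[4,7] → 2·3 = 6.
|zone P ∪ zone Q| = 27 − 6 = 21.00.

21.00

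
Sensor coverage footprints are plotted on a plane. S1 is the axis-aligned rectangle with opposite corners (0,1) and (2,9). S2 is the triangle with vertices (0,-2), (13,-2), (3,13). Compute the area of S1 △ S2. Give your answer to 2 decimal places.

103.70

|S1| = 16, |S2| = 97.5, |S1∩S2| = 4.9.
|S1 △ S2| = |S1| + |S2| − 2·|S1∩S2| = 16 + 97.5 − 9.8 = 103.70.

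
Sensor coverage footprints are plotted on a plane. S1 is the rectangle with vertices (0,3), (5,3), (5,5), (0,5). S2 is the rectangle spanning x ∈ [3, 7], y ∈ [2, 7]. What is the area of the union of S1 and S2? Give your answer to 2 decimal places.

By inclusion–exclusion:
Individual areas: |S1| = 10, |S2| = 20.
|S1∩S2|: x∈[3,5], y∈[3,5] → 2·2 = 4.
|S1 ∪ S2| = 30 − 4 = 26.00.

26.00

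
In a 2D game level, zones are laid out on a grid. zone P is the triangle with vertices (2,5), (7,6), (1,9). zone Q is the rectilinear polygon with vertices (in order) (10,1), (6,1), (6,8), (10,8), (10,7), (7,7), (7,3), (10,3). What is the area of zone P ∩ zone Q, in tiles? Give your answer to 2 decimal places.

0.35

The intersection is the polygon with vertices (6,5.8), (6,6.5), (7,6).
By the shoelace formula its area is 0.35.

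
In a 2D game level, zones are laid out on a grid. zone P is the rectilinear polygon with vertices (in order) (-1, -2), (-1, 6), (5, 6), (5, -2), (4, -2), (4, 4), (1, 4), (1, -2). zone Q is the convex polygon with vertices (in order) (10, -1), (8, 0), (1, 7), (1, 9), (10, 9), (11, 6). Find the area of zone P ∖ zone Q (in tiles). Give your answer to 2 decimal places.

|zone P| = 30, |zone P∩zone Q| = 4.5.
|zone P ∖ zone Q| = |zone P| − |zone P∩zone Q| = 30 − 4.5 = 25.50.

25.50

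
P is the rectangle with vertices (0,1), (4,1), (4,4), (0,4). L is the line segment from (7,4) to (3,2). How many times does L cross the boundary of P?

The segment meets the boundary at (4,2.5).

1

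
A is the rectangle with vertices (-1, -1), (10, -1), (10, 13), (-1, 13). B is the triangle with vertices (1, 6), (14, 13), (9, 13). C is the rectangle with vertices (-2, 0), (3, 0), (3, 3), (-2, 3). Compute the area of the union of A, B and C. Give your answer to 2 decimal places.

By inclusion–exclusion:
Individual areas: |A| = 154, |B| = 17.5, |C| = 15.
|A∩B| = 13.1923.
|A∩C|: x∈[-1,3], y∈[0,3] → 4·3 = 12.
|B∩C| = 0.
|A∩B∩C| = 0.
|A ∪ B ∪ C| = 186.5 − 25.1923 + 0 = 161.31.

161.31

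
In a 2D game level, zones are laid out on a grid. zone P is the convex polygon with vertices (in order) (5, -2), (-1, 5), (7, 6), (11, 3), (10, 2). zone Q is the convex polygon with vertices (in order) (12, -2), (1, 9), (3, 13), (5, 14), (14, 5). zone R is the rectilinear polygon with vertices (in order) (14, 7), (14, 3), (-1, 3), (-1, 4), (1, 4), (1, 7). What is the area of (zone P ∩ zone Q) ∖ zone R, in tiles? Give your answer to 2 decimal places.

3.89

|zone P ∩ zone Q| = 13.8889.
|(zone P ∩ zone Q) ∩ zone R| = 10.
|(zone P ∩ zone Q) ∖ zone R| = 13.8889 − 10 = 3.89.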